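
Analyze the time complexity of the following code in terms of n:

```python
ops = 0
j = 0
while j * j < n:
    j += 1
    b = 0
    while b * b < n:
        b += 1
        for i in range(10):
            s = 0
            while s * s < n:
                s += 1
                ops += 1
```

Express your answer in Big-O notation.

Each loop level contributes: √n × √n × 1 × √n. Multiplying the contributions gives O(n√n).

Answer: O(n√n)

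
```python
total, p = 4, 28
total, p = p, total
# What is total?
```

Trace:
`total, p = 4, 28` → total = 4; p = 28
`total, p = p, total` → total = 28; p = 4
So total = 28

Answer: 28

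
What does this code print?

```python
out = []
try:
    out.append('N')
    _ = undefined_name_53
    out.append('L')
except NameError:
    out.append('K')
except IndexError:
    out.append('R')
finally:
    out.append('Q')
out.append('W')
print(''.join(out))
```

Execution trace: 'N' (try body) → 'K' (except NameError) → 'Q' (finally) → 'W' (after the try/except). Output: NKQW

Answer: NKQW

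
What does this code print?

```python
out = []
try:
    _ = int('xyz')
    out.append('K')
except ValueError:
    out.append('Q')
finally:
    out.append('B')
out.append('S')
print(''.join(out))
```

Execution trace: 'Q' (except ValueError) → 'B' (finally) → 'S' (after the try/except). Output: QBS

Answer: QBS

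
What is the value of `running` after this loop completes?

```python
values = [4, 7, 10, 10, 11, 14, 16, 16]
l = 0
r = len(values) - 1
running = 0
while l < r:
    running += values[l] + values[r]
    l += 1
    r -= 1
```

Sum of pairs from ends
`running` takes the values: 0 → 20 → 43 → 67 → 88

Answer: 88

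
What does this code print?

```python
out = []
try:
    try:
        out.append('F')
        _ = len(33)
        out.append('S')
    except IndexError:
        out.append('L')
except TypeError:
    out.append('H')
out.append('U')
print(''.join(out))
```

Execution trace: 'F' (try body) → 'H' (outer except TypeError) → 'U' (after the try/except). Output: FHU

Answer: FHU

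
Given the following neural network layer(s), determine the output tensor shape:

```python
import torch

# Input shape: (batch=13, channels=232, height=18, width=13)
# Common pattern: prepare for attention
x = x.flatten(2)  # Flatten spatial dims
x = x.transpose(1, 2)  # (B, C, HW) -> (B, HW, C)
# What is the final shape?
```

Input: (13, 232, 18, 13) -> after flatten(2): (13, 232, 234) -> Output: (13, 234, 232)

Answer: (13, 234, 232)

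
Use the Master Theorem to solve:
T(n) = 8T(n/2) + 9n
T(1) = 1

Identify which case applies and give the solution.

a=8, b=2, f(n)=9n. log_2(8) = 3. Since c=1 < 3, Case 1 applies: T(n) = Θ(n^log_b(a)) = O(n^3).

Answer: O(n^3) - Case 1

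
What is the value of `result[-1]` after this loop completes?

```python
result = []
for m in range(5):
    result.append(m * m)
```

Last element of squares 0 to 4
`result` takes the values: [] → [0] → [0, 1] → [0, 1, 4] → [0, 1, 4, 9] → [0, 1, 4, 9, 16]
So `result[-1]` = 16

Answer: 16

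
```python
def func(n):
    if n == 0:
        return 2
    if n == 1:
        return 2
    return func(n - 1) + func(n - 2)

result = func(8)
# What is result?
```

Build up from base cases: func(0)=2, func(1)=2, func(2)=4, func(3)=6, func(4)=10, func(5)=16, func(6)=26, ..., func(8)=68

Answer: 68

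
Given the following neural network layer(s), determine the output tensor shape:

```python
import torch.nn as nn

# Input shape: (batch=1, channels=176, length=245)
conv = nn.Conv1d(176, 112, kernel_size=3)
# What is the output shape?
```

Input: (1, 176, 245) -> Output: (1, 112, 243)

Answer: (1, 112, 243)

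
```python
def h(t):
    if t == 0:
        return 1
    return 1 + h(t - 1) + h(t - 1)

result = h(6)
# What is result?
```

h(t) = 1 + 2·h(t-1), h(0)=1. Closed form: (1+1)·2^6 - 1 = 127.

Answer: 127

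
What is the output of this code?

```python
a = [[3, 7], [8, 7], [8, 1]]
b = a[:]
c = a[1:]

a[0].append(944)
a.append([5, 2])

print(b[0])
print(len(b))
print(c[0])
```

Key concept: slice with nested mutation.
Step by step:
`a = [[3, 7], [8, 7], [8, 1]]` → a = [[3, 7], [8, 7], [8, 1]]
`b = a[:]` → b = [[3, 7], [8, 7], [8, 1]]
`c = a[1:]` → c = [[8, 7], [8, 1]]
`a[0].append(944)` → a = [[3, 7, 944], [8, 7], [8, 1]]; b = [[3, 7, 944], [8, 7], [8, 1]]
`a.append([5, 2])` → a = [[3, 7, 944], [8, 7], [8, 1], [5, 2]]
`print(b[0])` → prints [3, 7, 944]
`print(len(b))` → prints 3
`print(c[0])` → prints [8, 7]

Answer:
[3, 7, 944]
3
[8, 7]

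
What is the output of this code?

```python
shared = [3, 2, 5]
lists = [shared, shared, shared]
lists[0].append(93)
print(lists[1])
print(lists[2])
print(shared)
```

Key concept: list of same reference.
Step by step:
`shared = [3, 2, 5]` → shared = [3, 2, 5]
`lists = [shared, shared, shared]` → lists = [[3, 2, 5], [3, 2, 5], [3, 2, 5]]
`lists[0].append(93)` → shared = [3, 2, 5, 93]; lists = [[3, 2, 5, 93], [3, 2, 5, 93], [3, 2, 5, 93]]
`print(lists[1])` → prints [3, 2, 5, 93]
`print(lists[2])` → prints [3, 2, 5, 93]
`print(shared)` → prints [3, 2, 5, 93]

Answer:
[3, 2, 5, 93]
[3, 2, 5, 93]
[3, 2, 5, 93]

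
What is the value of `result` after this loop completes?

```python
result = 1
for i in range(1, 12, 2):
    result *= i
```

Product of 1, 3, 5, ... up to 11
`result` takes the values: 1 → 3 → 15 → 105 → 945 → 10395

Answer: 10395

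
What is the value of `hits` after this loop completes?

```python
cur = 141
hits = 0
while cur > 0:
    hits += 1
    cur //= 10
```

Count digits by repeated division by 10
`hits` takes the values: 0 → 1 → 2 → 3

Answer: 3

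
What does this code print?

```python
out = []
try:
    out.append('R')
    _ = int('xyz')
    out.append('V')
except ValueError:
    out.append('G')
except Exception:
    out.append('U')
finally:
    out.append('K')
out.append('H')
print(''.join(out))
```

Execution trace: 'R' (try body) → 'G' (except ValueError) → 'K' (finally) → 'H' (after the try/except). Output: RGKH

Answer: RGKH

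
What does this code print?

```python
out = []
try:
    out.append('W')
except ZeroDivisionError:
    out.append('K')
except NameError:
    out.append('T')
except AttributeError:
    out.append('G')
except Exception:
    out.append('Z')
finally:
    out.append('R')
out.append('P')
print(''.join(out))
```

Execution trace: 'W' (try body, no exception) → 'R' (finally) → 'P' (after the try/except). Output: WRP

Answer: WRP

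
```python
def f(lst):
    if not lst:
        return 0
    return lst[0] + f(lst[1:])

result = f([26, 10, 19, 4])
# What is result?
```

26 + 10 + 19 + 4 + 0 = 59

Answer: 59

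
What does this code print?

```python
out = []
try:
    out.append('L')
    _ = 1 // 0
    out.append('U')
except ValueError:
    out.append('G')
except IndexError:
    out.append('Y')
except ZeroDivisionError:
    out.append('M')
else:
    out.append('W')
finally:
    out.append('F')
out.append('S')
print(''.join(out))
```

Execution trace: 'L' (try body) → 'M' (except ZeroDivisionError) → 'F' (finally) → 'S' (after the try/except). Output: LMFS

Answer: LMFS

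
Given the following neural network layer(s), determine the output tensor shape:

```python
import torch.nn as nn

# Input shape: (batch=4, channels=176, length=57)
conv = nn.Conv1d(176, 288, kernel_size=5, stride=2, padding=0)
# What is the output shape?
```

Input: (4, 176, 57) -> Output: (4, 288, 27)

Answer: (4, 288, 27)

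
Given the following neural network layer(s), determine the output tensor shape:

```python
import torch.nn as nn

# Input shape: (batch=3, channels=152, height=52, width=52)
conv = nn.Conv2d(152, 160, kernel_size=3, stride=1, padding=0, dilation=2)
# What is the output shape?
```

Input: (3, 152, 52, 52) -> Output: (3, 160, 48, 48)

Answer: (3, 160, 48, 48)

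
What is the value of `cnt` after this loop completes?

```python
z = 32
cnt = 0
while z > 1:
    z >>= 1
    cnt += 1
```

Count right shifts until 1
`cnt` takes the values: 0 → 1 → 2 → 3 → 4 → 5

Answer: 5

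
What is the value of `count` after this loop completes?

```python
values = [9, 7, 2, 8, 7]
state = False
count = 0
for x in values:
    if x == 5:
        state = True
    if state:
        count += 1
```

Count elements after first 5 in [9, 7, 2, 8, 7]
`count` takes the values: 0

Answer: 0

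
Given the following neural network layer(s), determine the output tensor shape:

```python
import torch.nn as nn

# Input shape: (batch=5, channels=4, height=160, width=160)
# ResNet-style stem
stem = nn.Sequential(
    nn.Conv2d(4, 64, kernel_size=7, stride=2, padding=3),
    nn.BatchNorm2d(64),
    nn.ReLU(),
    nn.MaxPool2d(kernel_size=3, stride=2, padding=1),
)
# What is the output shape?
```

Input: (5, 4, 160, 160) -> after Conv2d 7x7 stride=2: (5, 64, 80, 80) -> Output: (5, 64, 40, 40)

Answer: (5, 64, 40, 40)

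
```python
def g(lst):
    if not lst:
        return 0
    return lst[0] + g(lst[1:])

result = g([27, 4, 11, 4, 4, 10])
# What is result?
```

27 + 4 + 11 + 4 + 4 + 10 + 0 = 60

Answer: 60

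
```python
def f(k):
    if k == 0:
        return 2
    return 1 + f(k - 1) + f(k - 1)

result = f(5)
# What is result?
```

f(k) = 1 + 2·f(k-1), f(0)=2. Closed form: (2+1)·2^5 - 1 = 95.

Answer: 95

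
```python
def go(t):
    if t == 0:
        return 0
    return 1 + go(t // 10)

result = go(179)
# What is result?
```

Count of digits of 179: 3

Answer: 3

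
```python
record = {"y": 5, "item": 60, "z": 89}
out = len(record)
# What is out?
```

Trace:
`record = {"y": 5, "item": 60, "z": 89}` → record = {'y': 5, 'item': 60, 'z': 89}
`out = len(record)` → out = 3
So out = 3

Answer: 3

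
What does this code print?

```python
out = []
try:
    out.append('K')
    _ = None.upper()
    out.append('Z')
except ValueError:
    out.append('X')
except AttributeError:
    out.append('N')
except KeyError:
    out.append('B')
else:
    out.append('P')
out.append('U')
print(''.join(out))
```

Execution trace: 'K' (try body) → 'N' (except AttributeError) → 'U' (after the try/except). Output: KNU

Answer: KNU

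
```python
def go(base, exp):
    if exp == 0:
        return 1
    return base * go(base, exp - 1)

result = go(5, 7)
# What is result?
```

go(5, 7) = 5 * 5 * 5 * 5 * 5 * 5 * 5 = 78125

Answer: 78125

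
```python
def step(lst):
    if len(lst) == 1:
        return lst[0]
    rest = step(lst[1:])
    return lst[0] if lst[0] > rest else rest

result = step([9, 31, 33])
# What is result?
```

Recursive max over [9, 31, 33] = 33

Answer: 33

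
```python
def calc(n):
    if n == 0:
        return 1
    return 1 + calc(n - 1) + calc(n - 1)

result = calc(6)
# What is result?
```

calc(n) = 1 + 2·calc(n-1), calc(0)=1. Closed form: (1+1)·2^6 - 1 = 127.

Answer: 127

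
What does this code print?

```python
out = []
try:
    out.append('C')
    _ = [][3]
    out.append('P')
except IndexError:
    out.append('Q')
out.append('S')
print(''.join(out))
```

Execution trace: 'C' (try body) → 'Q' (except IndexError) → 'S' (after the try/except). Output: CQS

Answer: CQS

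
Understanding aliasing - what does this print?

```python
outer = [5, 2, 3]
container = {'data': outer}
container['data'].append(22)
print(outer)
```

Key concept: dict holds reference to list.
Step by step:
`outer = [5, 2, 3]` → outer = [5, 2, 3]
`container = {'data': outer}` → container = {'data': [5, 2, 3]}
`container['data'].append(22)` → outer = [5, 2, 3, 22]; container = {'data': [5, 2, 3, 22]}
`print(outer)` → prints [5, 2, 3, 22]

Answer: [5, 2, 3, 22]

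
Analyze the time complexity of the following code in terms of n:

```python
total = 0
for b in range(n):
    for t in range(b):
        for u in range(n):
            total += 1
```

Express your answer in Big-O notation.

Each loop level contributes: n × n × n. Multiplying the contributions gives O(n^3).

Answer: O(n^3)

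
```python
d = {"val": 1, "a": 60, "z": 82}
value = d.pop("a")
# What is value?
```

Trace:
`d = {"val": 1, "a": 60, "z": 82}` → d = {'val': 1, 'a': 60, 'z': 82}
`value = d.pop("a")` → d = {'val': 1, 'z': 82}; value = 60
So value = 60

Answer: 60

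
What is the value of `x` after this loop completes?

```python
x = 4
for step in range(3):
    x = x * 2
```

Multiply by 2, 3 times: 4 * 2^3 = 32
`x` takes the values: 4 → 8 → 16 → 32

Answer: 32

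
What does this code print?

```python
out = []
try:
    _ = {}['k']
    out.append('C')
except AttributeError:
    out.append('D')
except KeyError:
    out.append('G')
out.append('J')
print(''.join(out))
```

Execution trace: 'G' (except KeyError) → 'J' (after the try/except). Output: GJ

Answer: GJ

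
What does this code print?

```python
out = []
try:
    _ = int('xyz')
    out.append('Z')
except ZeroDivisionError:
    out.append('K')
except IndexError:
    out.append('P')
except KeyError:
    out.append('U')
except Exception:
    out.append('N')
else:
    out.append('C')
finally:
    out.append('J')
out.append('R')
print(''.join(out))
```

Execution trace: 'N' (except Exception) → 'J' (finally) → 'R' (after the try/except). Output: NJR

Answer: NJR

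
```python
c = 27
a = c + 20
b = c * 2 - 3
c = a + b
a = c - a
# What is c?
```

Trace:
`c = 27` → c = 27
`a = c + 20` → a = 47
`b = c * 2 - 3` → b = 51
`c = a + b` → c = 98
`a = c - a` → a = 51
So c = 98

Answer: 98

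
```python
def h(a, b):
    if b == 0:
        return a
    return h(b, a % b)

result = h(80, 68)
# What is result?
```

h(80, 68) -> h(68, 12) -> h(12, 8) -> h(8, 4) -> h(4, 0) -> 4

Answer: 4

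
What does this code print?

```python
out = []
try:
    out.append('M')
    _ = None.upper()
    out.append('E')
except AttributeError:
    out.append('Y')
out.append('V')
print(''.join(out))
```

Execution trace: 'M' (try body) → 'Y' (except AttributeError) → 'V' (after the try/except). Output: MYV

Answer: MYV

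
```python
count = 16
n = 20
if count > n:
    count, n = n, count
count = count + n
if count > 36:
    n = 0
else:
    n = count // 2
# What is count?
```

Trace:
`count = 16` → count = 16
`n = 20` → n = 20
`if count > n: ...` → count > n is False → no variable changes
`count = count + n` → count = 36
`if count > 36: ...` → count > 36 is False, take else branch → n = 18
So count = 36

Answer: 36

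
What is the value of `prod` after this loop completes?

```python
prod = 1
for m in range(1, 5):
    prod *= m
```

4! = 24
`prod` takes the values: 1 → 2 → 6 → 24

Answer: 24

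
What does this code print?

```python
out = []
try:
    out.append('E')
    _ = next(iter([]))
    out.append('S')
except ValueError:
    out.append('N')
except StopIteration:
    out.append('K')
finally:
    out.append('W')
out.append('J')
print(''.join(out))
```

Execution trace: 'E' (try body) → 'K' (except StopIteration) → 'W' (finally) → 'J' (after the try/except). Output: EKWJ

Answer: EKWJ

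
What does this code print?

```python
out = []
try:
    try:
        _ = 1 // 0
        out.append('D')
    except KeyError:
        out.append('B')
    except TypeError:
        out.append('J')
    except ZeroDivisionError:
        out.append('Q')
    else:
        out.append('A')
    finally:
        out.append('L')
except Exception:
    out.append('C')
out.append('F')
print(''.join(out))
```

Execution trace: 'Q' (inner except ZeroDivisionError) → 'L' (inner finally) → 'F' (after the try/except). Output: QLF

Answer: QLF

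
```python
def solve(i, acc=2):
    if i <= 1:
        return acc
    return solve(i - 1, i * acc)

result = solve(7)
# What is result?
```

Accumulator trace (n, acc): (7, 2) -> (6, 14) -> (5, 84) -> (4, 420) -> (3, 1680) -> (2, 5040) -> (1, 10080) -> return 10080

Answer: 10080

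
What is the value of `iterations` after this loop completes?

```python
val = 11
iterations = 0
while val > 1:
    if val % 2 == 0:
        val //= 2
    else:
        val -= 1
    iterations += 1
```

Steps to reduce 11 to 1
`iterations` takes the values: 0 → 1 → 2 → 3 → 4 → 5

Answer: 5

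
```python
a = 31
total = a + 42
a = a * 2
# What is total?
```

Trace:
`a = 31` → a = 31
`total = a + 42` → total = 73
`a = a * 2` → a = 62
So total = 73

Answer: 73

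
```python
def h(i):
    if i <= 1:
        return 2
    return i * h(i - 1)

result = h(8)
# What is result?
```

h(8) = 8 * 7 * 6 * 5 * 4 * 3 * 2 * 2 = 80640

Answer: 80640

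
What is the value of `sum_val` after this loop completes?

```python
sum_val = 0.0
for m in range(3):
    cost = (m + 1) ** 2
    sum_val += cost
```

Sum of squared losses 1² + 2² + ... + 3²
`sum_val` takes the values: 0.0 → 1.0 → 5.0 → 14.0

Answer: 14.0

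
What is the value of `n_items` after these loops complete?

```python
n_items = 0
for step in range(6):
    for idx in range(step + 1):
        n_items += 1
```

Triangle: 1 + 2 + ... + 6
`n_items` takes the values: 0 → 1 → 2 → 3 → 4 → 5 → 6 → 7 → 8 → 9 → 10 → 11 → 12 → 13 → 14 → 15 → 16 → 17 → 18 → 19 → 20 → 21

Answer: 21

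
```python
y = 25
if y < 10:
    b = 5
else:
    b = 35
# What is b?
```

Trace:
`y = 25` → y = 25
`if y < 10: ...` → y < 10 is False, take else branch → b = 35
So b = 35

Answer: 35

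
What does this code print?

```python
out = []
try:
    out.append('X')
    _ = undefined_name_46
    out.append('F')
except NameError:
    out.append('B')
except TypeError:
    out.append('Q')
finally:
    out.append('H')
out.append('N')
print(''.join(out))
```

Execution trace: 'X' (try body) → 'B' (except NameError) → 'H' (finally) → 'N' (after the try/except). Output: XBHN

Answer: XBHN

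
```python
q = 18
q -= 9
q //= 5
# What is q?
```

Trace:
`q = 18` → q = 18
`q -= 9` → q = 9
`q //= 5` → q = 1
So q = 1

Answer: 1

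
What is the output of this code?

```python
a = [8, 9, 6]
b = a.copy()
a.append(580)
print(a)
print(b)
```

Key concept: list.copy() creates independent copy.
Step by step:
`a = [8, 9, 6]` → a = [8, 9, 6]
`b = a.copy()` → b = [8, 9, 6]
`a.append(580)` → a = [8, 9, 6, 580]
`print(a)` → prints [8, 9, 6, 580]
`print(b)` → prints [8, 9, 6]

Answer:
[8, 9, 6, 580]
[8, 9, 6]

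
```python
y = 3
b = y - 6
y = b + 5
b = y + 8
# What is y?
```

Trace:
`y = 3` → y = 3
`b = y - 6` → b = -3
`y = b + 5` → y = 2
`b = y + 8` → b = 10
So y = 2

Answer: 2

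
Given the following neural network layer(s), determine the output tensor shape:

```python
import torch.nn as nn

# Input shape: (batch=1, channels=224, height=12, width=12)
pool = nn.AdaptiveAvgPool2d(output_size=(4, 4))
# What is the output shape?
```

Input: (1, 224, 12, 12) -> Output: (1, 224, 4, 4)

Answer: (1, 224, 4, 4)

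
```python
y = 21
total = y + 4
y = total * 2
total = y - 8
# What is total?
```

Trace:
`y = 21` → y = 21
`total = y + 4` → total = 25
`y = total * 2` → y = 50
`total = y - 8` → total = 42
So total = 42

Answer: 42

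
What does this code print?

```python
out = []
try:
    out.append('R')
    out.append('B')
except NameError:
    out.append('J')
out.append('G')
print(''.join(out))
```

Execution trace: 'R' (try body) → 'B' (try body, no exception) → 'G' (after the try/except). Output: RBG

Answer: RBG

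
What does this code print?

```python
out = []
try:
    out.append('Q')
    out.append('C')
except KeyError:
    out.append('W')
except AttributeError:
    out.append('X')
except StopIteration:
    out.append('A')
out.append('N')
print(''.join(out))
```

Execution trace: 'Q' (try body) → 'C' (try body, no exception) → 'N' (after the try/except). Output: QCN

Answer: QCN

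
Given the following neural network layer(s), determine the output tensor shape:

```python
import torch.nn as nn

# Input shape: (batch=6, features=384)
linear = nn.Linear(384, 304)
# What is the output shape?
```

Input: (6, 384) -> Output: (6, 304)

Answer: (6, 304)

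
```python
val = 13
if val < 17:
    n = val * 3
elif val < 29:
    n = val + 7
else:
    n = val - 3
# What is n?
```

Trace:
`val = 13` → val = 13
`if val < 17: ...` → val < 17 is True → n = 39
So n = 39

Answer: 39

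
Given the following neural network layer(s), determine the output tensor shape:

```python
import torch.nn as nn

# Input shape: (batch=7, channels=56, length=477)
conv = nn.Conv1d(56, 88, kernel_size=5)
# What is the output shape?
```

Input: (7, 56, 477) -> Output: (7, 88, 473)

Answer: (7, 88, 473)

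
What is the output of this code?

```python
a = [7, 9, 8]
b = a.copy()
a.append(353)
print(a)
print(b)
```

Key concept: list.copy() creates independent copy.
Step by step:
`a = [7, 9, 8]` → a = [7, 9, 8]
`b = a.copy()` → b = [7, 9, 8]
`a.append(353)` → a = [7, 9, 8, 353]
`print(a)` → prints [7, 9, 8, 353]
`print(b)` → prints [7, 9, 8]

Answer:
[7, 9, 8, 353]
[7, 9, 8]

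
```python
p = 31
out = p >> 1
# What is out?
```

Trace:
`p = 31` → p = 31
`out = p >> 1` → out = 15
So out = 15

Answer: 15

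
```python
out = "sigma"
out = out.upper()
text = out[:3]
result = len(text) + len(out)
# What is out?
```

Trace:
`out = "sigma"` → out = 'sigma'
`out = out.upper()` → out = 'SIGMA'
`text = out[:3]` → text = 'SIG'
`result = len(text) + len(out)` → result = 8
So out = 'SIGMA'

Answer: 'SIGMA'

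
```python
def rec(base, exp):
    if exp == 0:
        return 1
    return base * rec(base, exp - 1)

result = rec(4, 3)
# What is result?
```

rec(4, 3) = 4 * 4 * 4 = 64

Answer: 64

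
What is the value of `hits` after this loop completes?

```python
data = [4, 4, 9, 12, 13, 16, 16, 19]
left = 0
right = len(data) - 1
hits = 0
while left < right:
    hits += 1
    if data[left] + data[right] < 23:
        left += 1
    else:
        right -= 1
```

Steps to find pair summing to 23
`hits` takes the values: 0 → 1 → 2 → 3 → 4 → 5 → 6 → 7

Answer: 7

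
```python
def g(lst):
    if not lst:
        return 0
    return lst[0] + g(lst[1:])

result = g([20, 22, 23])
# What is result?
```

20 + 22 + 23 + 0 = 65

Answer: 65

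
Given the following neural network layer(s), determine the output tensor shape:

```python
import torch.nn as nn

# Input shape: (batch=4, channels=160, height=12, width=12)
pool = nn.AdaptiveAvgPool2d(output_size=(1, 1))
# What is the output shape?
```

Input: (4, 160, 12, 12) -> Output: (4, 160, 1, 1)

Answer: (4, 160, 1, 1)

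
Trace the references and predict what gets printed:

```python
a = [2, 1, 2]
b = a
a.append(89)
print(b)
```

Key concept: basic list aliasing.
Step by step:
`a = [2, 1, 2]` → a = [2, 1, 2]
`b = a` → b = [2, 1, 2] (same object as a)
`a.append(89)` → a = [2, 1, 2, 89] (same object as b); b = [2, 1, 2, 89] (same object as a)
`print(b)` → prints [2, 1, 2, 89]

Answer: [2, 1, 2, 89]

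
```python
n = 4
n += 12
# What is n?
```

Trace:
`n = 4` → n = 4
`n += 12` → n = 16
So n = 16

Answer: 16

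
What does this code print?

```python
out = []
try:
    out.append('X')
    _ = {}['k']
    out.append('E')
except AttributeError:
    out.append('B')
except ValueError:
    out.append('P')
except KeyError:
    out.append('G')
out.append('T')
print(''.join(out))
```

Execution trace: 'X' (try body) → 'G' (except KeyError) → 'T' (after the try/except). Output: XGT

Answer: XGT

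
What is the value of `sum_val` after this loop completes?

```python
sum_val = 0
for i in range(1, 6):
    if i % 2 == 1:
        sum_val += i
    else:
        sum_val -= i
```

Add odd, subtract even
`sum_val` takes the values: 0 → 1 → -1 → 2 → -2 → 3

Answer: 3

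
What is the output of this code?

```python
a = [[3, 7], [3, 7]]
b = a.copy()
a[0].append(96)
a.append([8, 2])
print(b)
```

Key concept: shallow copy with nested lists.
Step by step:
`a = [[3, 7], [3, 7]]` → a = [[3, 7], [3, 7]]
`b = a.copy()` → b = [[3, 7], [3, 7]]
`a[0].append(96)` → a = [[3, 7, 96], [3, 7]]; b = [[3, 7, 96], [3, 7]]
`a.append([8, 2])` → a = [[3, 7, 96], [3, 7], [8, 2]]
`print(b)` → prints [[3, 7, 96], [3, 7]]

Answer: [[3, 7, 96], [3, 7]]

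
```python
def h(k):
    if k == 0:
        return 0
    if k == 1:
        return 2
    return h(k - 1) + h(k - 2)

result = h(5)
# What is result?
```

Build up from base cases: h(0)=0, h(1)=2, h(2)=2, h(3)=4, h(4)=6, h(5)=10

Answer: 10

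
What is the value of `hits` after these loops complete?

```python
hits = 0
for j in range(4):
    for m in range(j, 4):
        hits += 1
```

Upper triangle: 4 + 3 + ... + 1
`hits` takes the values: 0 → 1 → 2 → 3 → 4 → 5 → 6 → 7 → 8 → 9 → 10

Answer: 10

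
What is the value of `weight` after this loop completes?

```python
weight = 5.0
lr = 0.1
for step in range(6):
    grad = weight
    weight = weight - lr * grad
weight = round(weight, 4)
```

Gradient descent: w = 5.0 * (1 - 0.1)^6
`weight` takes the values: 5.0 → 4.5 → 4.05 → 3.645 → 3.2805 → 2.95245 → 2.657205 → 2.6572

Answer: 2.6572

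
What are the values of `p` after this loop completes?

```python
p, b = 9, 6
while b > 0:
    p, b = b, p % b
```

GCD of 9 and 6
`p` takes the values: 9 → 6 → 3

Answer: 3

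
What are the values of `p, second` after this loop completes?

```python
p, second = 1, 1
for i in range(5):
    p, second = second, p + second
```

Fibonacci: after 5 iterations
`p, second` takes the values: (1, 1) → (1, 2) → (2, 3) → (3, 5) → (5, 8) → (8, 13)

Answer: 8, 13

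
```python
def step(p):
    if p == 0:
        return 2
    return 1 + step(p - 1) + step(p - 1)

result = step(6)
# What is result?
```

step(p) = 1 + 2·step(p-1), step(0)=2. Closed form: (2+1)·2^6 - 1 = 191.

Answer: 191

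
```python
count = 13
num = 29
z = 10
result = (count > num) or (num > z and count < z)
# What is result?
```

Trace:
`count = 13` → count = 13
`num = 29` → num = 29
`z = 10` → z = 10
`result = (count > num) or (num > z and count < z)` → result = False
So result = False

Answer: False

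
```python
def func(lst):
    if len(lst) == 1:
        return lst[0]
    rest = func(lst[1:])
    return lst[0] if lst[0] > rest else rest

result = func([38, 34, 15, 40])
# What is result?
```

Recursive max over [38, 34, 15, 40] = 40

Answer: 40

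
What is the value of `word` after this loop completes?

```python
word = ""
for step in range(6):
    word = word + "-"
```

Repeat '-' 6 times
`word` takes the values: "" → "-" → "--" → "---" → "----" → "-----" → "------"

Answer: "------"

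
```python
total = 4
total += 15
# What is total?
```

Trace:
`total = 4` → total = 4
`total += 15` → total = 19
So total = 19

Answer: 19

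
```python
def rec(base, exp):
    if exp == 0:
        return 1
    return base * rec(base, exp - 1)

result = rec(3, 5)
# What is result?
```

rec(3, 5) = 3 * 3 * 3 * 3 * 3 = 243

Answer: 243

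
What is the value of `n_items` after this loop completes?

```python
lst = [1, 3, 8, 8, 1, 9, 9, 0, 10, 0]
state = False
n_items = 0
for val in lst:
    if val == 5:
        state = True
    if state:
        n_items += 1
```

Count elements after first 5 in [1, 3, 8, 8, 1, 9, 9, 0, 10, 0]
`n_items` takes the values: 0

Answer: 0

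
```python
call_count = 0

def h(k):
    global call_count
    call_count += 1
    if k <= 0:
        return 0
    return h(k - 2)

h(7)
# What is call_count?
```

Linear recursion stepping by 2: 5 calls from k=7 down to ≤0.

Answer: 5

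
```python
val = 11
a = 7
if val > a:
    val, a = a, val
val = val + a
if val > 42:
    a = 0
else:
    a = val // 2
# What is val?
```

Trace:
`val = 11` → val = 11
`a = 7` → a = 7
`if val > a: ...` → val > a is True → val = 7; a = 11
`val = val + a` → val = 18
`if val > 42: ...` → val > 42 is False, take else branch → a = 9
So val = 18

Answer: 18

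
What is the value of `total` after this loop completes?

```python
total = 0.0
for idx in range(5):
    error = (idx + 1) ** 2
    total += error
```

Sum of squared losses 1² + 2² + ... + 5²
`total` takes the values: 0.0 → 1.0 → 5.0 → 14.0 → 30.0 → 55.0

Answer: 55.0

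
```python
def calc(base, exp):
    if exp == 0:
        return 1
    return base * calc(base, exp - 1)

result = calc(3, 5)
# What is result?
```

calc(3, 5) = 3 * 3 * 3 * 3 * 3 = 243

Answer: 243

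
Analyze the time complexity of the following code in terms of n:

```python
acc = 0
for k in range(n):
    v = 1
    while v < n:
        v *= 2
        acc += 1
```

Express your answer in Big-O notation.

Each loop level contributes: n × log n. Multiplying the contributions gives O(n log n).

Answer: O(n log n)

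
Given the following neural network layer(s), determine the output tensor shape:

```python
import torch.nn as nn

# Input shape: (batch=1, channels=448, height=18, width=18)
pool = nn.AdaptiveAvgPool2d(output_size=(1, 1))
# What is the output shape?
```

Input: (1, 448, 18, 18) -> Output: (1, 448, 1, 1)

Answer: (1, 448, 1, 1)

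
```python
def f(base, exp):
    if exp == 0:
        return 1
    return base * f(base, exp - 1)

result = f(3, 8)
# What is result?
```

f(3, 8) = 3 * 3 * 3 * 3 * 3 * 3 * 3 * 3 = 6561

Answer: 6561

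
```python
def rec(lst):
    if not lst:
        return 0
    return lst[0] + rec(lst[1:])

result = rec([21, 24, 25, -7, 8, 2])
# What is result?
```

21 + 24 + 25 + (-7) + 8 + 2 + 0 = 73

Answer: 73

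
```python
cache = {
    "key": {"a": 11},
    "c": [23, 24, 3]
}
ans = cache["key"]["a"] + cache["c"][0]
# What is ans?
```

Trace:
`cache = { ...` → cache = {'key': {'a': 11}, 'c': [23, 24, 3]}
`ans = cache["key"]["a"] + cache["c"][0]` → ans = 34
So ans = 34

Answer: 34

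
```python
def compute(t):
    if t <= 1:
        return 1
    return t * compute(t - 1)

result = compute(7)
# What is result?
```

compute(7) = 7 * 6 * 5 * 4 * 3 * 2 * 1 = 5040

Answer: 5040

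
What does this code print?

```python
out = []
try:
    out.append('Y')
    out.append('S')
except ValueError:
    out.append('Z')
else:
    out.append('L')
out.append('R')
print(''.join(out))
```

Execution trace: 'Y' (try body) → 'S' (try body, no exception) → 'L' (else) → 'R' (after the try/except). Output: YSLR

Answer: YSLR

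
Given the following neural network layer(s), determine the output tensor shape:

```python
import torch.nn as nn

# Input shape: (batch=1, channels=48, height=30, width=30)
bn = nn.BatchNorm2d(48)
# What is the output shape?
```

Input: (1, 48, 30, 30) -> Output: (1, 48, 30, 30)

Answer: (1, 48, 30, 30)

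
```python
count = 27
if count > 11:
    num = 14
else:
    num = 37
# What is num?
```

Trace:
`count = 27` → count = 27
`if count > 11: ...` → count > 11 is True → num = 14
So num = 14

Answer: 14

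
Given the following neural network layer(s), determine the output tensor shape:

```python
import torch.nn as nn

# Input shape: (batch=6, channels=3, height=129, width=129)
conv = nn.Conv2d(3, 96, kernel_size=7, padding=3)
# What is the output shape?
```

Input: (6, 3, 129, 129) -> Output: (6, 96, 129, 129)

Answer: (6, 96, 129, 129)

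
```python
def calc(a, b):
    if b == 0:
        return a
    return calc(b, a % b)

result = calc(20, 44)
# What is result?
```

calc(20, 44) -> calc(44, 20) -> calc(20, 4) -> calc(4, 0) -> 4

Answer: 4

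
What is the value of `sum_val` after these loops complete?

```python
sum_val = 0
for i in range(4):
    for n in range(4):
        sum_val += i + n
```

Sum of all i+n for i,n in 4x4
`sum_val` takes the values: 0 → 1 → 3 → 6 → 7 → 9 → 12 → 16 → 18 → 21 → 25 → 30 → 33 → 37 → 42 → 48

Answer: 48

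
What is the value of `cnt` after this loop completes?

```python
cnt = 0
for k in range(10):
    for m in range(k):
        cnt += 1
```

Triangle number: 0+1+2+...+9
`cnt` takes the values: 0 → 1 → 2 → 3 → 4 → 5 → 6 → 7 → 8 → 9 → 10 → 11 → 12 → 13 → 14 → 15 → 16 → 17 → 18 → 19 → 20 → 21 → 22 → 23 → 24 → 25 → 26 → 27 → 28 → 29 → … → 41 → 42 → 43 → 44 → 45

Answer: 45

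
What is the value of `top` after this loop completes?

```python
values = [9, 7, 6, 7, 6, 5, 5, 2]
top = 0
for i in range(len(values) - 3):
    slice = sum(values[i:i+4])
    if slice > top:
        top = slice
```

Max sum of 4-element window in [9, 7, 6, 7, 6, 5, 5, 2]
`top` takes the values: 0 → 29

Answer: 29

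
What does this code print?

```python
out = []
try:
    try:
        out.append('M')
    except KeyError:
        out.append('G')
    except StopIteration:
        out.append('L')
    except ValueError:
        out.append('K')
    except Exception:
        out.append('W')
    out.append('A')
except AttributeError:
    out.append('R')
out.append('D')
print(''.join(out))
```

Execution trace: 'M' (inner try body, no exception) → 'A' (try body, no exception) → 'D' (after the try/except). Output: MAD

Answer: MAD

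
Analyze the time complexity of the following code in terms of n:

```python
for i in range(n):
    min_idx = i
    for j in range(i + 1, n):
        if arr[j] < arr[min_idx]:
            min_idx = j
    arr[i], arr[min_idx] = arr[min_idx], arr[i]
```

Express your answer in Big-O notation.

This is Selection sort. Time complexity: O(n²).

Answer: O(n²)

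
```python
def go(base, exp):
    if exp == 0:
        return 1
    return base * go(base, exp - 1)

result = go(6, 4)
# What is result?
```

go(6, 4) = 6 * 6 * 6 * 6 = 1296

Answer: 1296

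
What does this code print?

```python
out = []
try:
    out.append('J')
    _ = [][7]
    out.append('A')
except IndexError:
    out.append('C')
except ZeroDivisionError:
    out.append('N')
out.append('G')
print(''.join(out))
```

Execution trace: 'J' (try body) → 'C' (except IndexError) → 'G' (after the try/except). Output: JCG

Answer: JCG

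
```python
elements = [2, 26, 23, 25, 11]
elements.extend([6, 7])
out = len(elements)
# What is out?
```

Trace:
`elements = [2, 26, 23, 25, 11]` → elements = [2, 26, 23, 25, 11]
`elements.extend([6, 7])` → elements = [2, 26, 23, 25, 11, 6, 7]
`out = len(elements)` → out = 7
So out = 7

Answer: 7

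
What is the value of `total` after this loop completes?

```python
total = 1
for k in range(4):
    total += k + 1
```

Start at 1, add 1 to 4 = 11
`total` takes the values: 1 → 2 → 4 → 7 → 11

Answer: 11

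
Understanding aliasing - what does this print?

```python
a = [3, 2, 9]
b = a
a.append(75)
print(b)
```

Key concept: basic list aliasing.
Step by step:
`a = [3, 2, 9]` → a = [3, 2, 9]
`b = a` → b = [3, 2, 9] (same object as a)
`a.append(75)` → a = [3, 2, 9, 75] (same object as b); b = [3, 2, 9, 75] (same object as a)
`print(b)` → prints [3, 2, 9, 75]

Answer: [3, 2, 9, 75]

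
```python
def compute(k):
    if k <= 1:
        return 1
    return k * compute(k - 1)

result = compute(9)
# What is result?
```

compute(9) = 9 * 8 * 7 * 6 * 5 * 4 * 3 * 2 * 1 = 362880

Answer: 362880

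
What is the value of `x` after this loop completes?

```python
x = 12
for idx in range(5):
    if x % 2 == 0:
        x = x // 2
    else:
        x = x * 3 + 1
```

Collatz-style transformation from 12
`x` takes the values: 12 → 6 → 3 → 10 → 5 → 16

Answer: 16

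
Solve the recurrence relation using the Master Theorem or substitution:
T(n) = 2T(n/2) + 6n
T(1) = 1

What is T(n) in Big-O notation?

By Master Theorem: a=2, b=2, f(n)=6n. Since log_2(2) = 1 and f(n) = Θ(n^1), Case 2 applies. T(n) = O(n log n).

Answer: O(n log n)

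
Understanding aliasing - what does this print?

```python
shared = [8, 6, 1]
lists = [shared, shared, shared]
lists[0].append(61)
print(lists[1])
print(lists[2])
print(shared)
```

Key concept: list of same reference.
Step by step:
`shared = [8, 6, 1]` → shared = [8, 6, 1]
`lists = [shared, shared, shared]` → lists = [[8, 6, 1], [8, 6, 1], [8, 6, 1]]
`lists[0].append(61)` → shared = [8, 6, 1, 61]; lists = [[8, 6, 1, 61], [8, 6, 1, 61], [8, 6, 1, 61]]
`print(lists[1])` → prints [8, 6, 1, 61]
`print(lists[2])` → prints [8, 6, 1, 61]
`print(shared)` → prints [8, 6, 1, 61]

Answer:
[8, 6, 1, 61]
[8, 6, 1, 61]
[8, 6, 1, 61]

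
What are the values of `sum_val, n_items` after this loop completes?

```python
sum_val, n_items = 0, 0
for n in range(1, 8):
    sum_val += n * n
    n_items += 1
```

Sum of squares and count
`sum_val, n_items` takes the values: (0, 0) → (1, 0) → (1, 1) → (5, 1) → (5, 2) → (14, 2) → (14, 3) → (30, 3) → (30, 4) → (55, 4) → (55, 5) → (91, 5) → (91, 6) → (140, 6) → (140, 7)

Answer: 140, 7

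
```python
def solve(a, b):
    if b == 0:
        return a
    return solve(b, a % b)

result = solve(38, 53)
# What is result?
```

solve(38, 53) -> solve(53, 38) -> solve(38, 15) -> solve(15, 8) -> solve(8, 7) -> solve(7, 1) -> solve(1, 0) -> 1

Answer: 1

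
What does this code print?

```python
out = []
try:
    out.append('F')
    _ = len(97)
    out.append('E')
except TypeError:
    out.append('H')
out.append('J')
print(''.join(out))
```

Execution trace: 'F' (try body) → 'H' (except TypeError) → 'J' (after the try/except). Output: FHJ

Answer: FHJ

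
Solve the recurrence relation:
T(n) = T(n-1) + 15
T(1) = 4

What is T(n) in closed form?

Unrolling: T(n) = T(1) + 15·(n-1) = 4 + 15(n-1) = 15n - 11.

Answer: T(n) = 15n - 11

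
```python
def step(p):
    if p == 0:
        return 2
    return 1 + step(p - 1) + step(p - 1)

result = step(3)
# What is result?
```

step(p) = 1 + 2·step(p-1), step(0)=2. Closed form: (2+1)·2^3 - 1 = 23.

Answer: 23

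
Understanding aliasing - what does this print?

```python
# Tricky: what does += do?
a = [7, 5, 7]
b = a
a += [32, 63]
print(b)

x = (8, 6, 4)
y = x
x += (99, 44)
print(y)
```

Key concept: += behavior differs for mutable vs immutable.
Step by step:
`a = [7, 5, 7]` → a = [7, 5, 7]
`b = a` → b = [7, 5, 7] (same object as a)
`a += [32, 63]` → a = [7, 5, 7, 32, 63] (same object as b); b = [7, 5, 7, 32, 63] (same object as a)
`print(b)` → prints [7, 5, 7, 32, 63]
`x = (8, 6, 4)` → x = (8, 6, 4)
`y = x` → y = (8, 6, 4)
`x += (99, 44)` → x = (8, 6, 4, 99, 44)
`print(y)` → prints (8, 6, 4)

Answer:
[7, 5, 7, 32, 63]
(8, 6, 4)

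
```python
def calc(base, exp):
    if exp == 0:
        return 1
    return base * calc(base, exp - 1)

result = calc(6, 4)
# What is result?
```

calc(6, 4) = 6 * 6 * 6 * 6 = 1296

Answer: 1296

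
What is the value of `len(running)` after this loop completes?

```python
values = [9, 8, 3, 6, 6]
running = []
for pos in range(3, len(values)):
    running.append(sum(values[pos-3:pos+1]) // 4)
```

Number of 4-element averages
`running` takes the values: [] → [6] → [6, 5]
So `len(running)` = 2

Answer: 2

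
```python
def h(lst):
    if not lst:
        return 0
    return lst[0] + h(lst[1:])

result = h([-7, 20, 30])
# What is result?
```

(-7) + 20 + 30 + 0 = 43

Answer: 43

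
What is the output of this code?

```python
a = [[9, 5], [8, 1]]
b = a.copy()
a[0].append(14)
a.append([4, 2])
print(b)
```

Key concept: shallow copy with nested lists.
Step by step:
`a = [[9, 5], [8, 1]]` → a = [[9, 5], [8, 1]]
`b = a.copy()` → b = [[9, 5], [8, 1]]
`a[0].append(14)` → a = [[9, 5, 14], [8, 1]]; b = [[9, 5, 14], [8, 1]]
`a.append([4, 2])` → a = [[9, 5, 14], [8, 1], [4, 2]]
`print(b)` → prints [[9, 5, 14], [8, 1]]

Answer: [[9, 5, 14], [8, 1]]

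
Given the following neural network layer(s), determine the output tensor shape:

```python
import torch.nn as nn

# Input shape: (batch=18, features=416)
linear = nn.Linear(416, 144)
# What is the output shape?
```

Input: (18, 416) -> Output: (18, 144)

Answer: (18, 144)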